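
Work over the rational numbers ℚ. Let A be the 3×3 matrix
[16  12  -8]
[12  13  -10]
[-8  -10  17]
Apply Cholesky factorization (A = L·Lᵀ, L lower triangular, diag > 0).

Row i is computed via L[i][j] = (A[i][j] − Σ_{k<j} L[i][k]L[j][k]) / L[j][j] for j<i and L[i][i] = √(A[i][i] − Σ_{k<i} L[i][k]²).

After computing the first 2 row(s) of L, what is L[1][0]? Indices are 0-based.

Step 1: L[0][0] = √(16) = 4.
  L[1][0] = (12) / L[0][0] = 3.
Step 2: L[1][1] = √(4) = 2.

L[1][0] = 3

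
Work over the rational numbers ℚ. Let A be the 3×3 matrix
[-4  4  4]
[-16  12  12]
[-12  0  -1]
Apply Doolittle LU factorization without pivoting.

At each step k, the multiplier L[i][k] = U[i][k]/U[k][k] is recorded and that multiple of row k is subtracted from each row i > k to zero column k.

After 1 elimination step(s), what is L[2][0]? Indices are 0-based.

L[2][0] = 3

Step 1: pivot at (0,0) is -4.
  row1 ← row1 − (4)·row0  ⇒  L[1][0]=4, U row1=(0, -4, -4)
  row2 ← row2 − (3)·row0  ⇒  L[2][0]=3, U row2=(0, -12, -13)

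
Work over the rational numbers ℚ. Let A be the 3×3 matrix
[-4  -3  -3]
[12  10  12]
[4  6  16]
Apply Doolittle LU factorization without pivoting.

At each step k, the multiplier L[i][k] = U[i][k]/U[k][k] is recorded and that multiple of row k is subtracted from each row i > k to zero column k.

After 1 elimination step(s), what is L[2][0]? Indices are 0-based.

Step 1: pivot at (0,0) is -4.
  row1 ← row1 − (-3)·row0  ⇒  L[1][0]=-3, U row1=(0, 1, 3)
  row2 ← row2 − (-1)·row0  ⇒  L[2][0]=-1, U row2=(0, 3, 13)

L[2][0] = -1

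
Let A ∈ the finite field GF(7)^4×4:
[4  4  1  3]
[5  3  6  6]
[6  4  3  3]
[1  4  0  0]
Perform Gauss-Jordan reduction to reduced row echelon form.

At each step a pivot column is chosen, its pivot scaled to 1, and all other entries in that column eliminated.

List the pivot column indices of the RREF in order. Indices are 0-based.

step 1: normalize row 0 (÷4) = (1, 1, 2, 6)
  row 1: subtract 5×row0 = (0, 5, 3, 4)
  row 2: subtract 6×row0 = (0, 5, 5, 2)
  row 3: subtract 1×row0 = (0, 3, 5, 1)
step 2: normalize row 1 (÷5) = (0, 1, 2, 5)
  row 0: subtract 1×row1 = (1, 0, 0, 1)
  row 2: subtract 5×row1 = (0, 0, 2, 5)
  row 3: subtract 3×row1 = (0, 0, 6, 0)
step 3: normalize row 2 (÷2) = (0, 0, 1, 6)
  row 1: subtract 2×row2 = (0, 1, 0, 0)
  row 3: subtract 6×row2 = (0, 0, 0, 6)
step 4: normalize row 3 (÷6) = (0, 0, 0, 1)
  row 0: subtract 1×row3 = (1, 0, 0, 0)
  row 2: subtract 6×row3 = (0, 0, 1, 0)

pivot columns: 0, 1, 2, 3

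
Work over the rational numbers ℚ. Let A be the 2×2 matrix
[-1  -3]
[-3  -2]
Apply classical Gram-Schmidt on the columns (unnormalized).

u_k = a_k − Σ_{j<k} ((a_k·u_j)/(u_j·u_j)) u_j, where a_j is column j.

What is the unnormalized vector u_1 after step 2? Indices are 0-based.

u_1 = (-21/10, 7/10)

Step 1: u_0 = a_0 = (-1, -3).
Step 2: u_1 = a_1 − (9/10)·u_0 = (-21/10, 7/10).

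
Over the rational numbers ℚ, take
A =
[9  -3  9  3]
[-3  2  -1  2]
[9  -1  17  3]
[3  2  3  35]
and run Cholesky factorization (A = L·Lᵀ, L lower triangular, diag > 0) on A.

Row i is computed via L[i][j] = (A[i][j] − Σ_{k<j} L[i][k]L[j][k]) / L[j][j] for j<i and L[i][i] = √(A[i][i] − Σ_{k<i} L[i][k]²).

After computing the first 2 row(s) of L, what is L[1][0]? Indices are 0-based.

L[1][0] = -1

Step 1: L[0][0] = √(9) = 3.
  L[1][0] = (-3) / L[0][0] = -1.
Step 2: L[1][1] = √(1) = 1.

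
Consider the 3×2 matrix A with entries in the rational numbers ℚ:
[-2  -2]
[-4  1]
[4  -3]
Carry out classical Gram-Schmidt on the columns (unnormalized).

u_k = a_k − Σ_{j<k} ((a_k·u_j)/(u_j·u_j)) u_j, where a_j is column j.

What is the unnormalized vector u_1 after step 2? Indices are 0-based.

u_1 = (-8/3, -1/3, -5/3)

Step 1: u_0 = a_0 = (-2, -4, 4).
Step 2: u_1 = a_1 − (-1/3)·u_0 = (-8/3, -1/3, -5/3).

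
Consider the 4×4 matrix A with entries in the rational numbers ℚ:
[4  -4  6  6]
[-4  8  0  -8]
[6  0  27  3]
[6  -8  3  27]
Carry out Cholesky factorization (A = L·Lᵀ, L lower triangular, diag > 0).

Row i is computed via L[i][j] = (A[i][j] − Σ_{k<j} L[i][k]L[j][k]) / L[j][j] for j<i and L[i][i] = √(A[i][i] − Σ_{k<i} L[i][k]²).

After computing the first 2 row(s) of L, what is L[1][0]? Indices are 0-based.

L[1][0] = -2

Step 1: L[0][0] = √(4) = 2.
  L[1][0] = (-4) / L[0][0] = -2.
Step 2: L[1][1] = √(4) = 2.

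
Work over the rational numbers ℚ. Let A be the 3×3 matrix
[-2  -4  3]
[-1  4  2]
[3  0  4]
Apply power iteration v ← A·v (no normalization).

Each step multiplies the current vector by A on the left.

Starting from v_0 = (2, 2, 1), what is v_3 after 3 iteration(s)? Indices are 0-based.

v_0 = (2, 2, 1).
v_1 = A·v_0 = (-9, 8, 10).
v_2 = A·v_1 = (16, 61, 13).
v_3 = A·v_2 = (-237, 254, 100).

v_3 = (-237, 254, 100)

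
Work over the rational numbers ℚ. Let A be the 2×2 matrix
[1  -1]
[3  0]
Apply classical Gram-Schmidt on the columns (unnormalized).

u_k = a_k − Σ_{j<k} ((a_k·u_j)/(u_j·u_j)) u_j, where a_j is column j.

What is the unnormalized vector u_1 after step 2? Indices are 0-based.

u_1 = (-9/10, 3/10)

Step 1: u_0 = a_0 = (1, 3).
Step 2: u_1 = a_1 − (-1/10)·u_0 = (-9/10, 3/10).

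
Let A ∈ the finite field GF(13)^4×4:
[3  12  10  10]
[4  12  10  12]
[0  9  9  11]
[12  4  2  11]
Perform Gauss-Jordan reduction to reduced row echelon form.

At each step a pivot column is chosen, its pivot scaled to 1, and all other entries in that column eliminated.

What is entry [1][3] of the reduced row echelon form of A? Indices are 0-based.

pivot(0,0)=3: scale R0 → (1, 4, 12, 12)
  clear (1,0): R1 −= (4)R0 → (0, 9, 1, 3)
  clear (3,0): R3 −= (12)R0 → (0, 8, 1, 10)
pivot(1,1)=9: scale R1 → (0, 1, 3, 9)
  clear (0,1): R0 −= (4)R1 → (1, 0, 0, 2)
  clear (2,1): R2 −= (9)R1 → (0, 0, 8, 8)
  clear (3,1): R3 −= (8)R1 → (0, 0, 3, 3)
pivot(2,2)=8: scale R2 → (0, 0, 1, 1)
  clear (1,2): R1 −= (3)R2 → (0, 1, 0, 6)
  clear (3,2): R3 −= (3)R2 → (0, 0, 0, 0)
col 3: no nonzero at/below row 3; advance.

M[1][3] = 6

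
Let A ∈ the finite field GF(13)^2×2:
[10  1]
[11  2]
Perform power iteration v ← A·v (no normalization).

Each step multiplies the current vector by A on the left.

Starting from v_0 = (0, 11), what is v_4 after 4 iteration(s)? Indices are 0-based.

v_0 = (0, 11).
v_1 = A·v_0 = (11, 9).
v_2 = A·v_1 = (2, 9).
v_3 = A·v_2 = (3, 1).
v_4 = A·v_3 = (5, 9).

v_4 = (5, 9)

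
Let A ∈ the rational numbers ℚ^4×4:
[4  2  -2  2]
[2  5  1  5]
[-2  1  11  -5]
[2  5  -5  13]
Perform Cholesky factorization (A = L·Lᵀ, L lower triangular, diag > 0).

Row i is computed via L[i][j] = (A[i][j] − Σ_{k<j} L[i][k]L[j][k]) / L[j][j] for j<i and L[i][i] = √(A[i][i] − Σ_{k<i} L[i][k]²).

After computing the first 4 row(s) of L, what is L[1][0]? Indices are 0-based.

L[1][0] = 1

Step 1: L[0][0] = √(4) = 2.
  L[1][0] = (2) / L[0][0] = 1.
Step 2: L[1][1] = √(4) = 2.
  L[2][0] = (-2) / L[0][0] = -1.
  L[2][1] = (2) / L[1][1] = 1.
Step 3: L[2][2] = √(9) = 3.
  L[3][0] = (2) / L[0][0] = 1.
  L[3][1] = (4) / L[1][1] = 2.
  L[3][2] = (-6) / L[2][2] = -2.
Step 4: L[3][3] = √(4) = 2.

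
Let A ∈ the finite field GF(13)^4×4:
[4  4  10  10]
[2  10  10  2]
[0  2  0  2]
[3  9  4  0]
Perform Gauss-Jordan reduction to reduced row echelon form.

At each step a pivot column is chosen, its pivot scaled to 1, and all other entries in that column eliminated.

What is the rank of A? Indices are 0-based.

pivot(0,0)=4: scale R0 → (1, 1, 9, 9)
  clear (1,0): R1 −= (2)R0 → (0, 8, 5, 10)
  clear (3,0): R3 −= (3)R0 → (0, 6, 3, 12)
pivot(1,1)=8: scale R1 → (0, 1, 12, 11)
  clear (0,1): R0 −= (1)R1 → (1, 0, 10, 11)
  clear (2,1): R2 −= (2)R1 → (0, 0, 2, 6)
  clear (3,1): R3 −= (6)R1 → (0, 0, 9, 11)
pivot(2,2)=2: scale R2 → (0, 0, 1, 3)
  clear (0,2): R0 −= (10)R2 → (1, 0, 0, 7)
  clear (1,2): R1 −= (12)R2 → (0, 1, 0, 1)
  clear (3,2): R3 −= (9)R2 → (0, 0, 0, 10)
pivot(3,3)=10: scale R3 → (0, 0, 0, 1)
  clear (0,3): R0 −= (7)R3 → (1, 0, 0, 0)
  clear (1,3): R1 −= (1)R3 → (0, 1, 0, 0)
  clear (2,3): R2 −= (3)R3 → (0, 0, 1, 0)

rank = 4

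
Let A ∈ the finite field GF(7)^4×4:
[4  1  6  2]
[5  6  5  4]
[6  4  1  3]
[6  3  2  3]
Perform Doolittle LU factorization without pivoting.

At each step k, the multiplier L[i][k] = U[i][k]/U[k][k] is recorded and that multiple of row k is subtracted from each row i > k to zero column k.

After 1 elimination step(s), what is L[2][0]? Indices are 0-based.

k=0: U[0][0]=4
  eliminate (1,0): mult=3, new row 1: (0, 3, 1, 5); set L[1][0]=3
  eliminate (2,0): mult=5, new row 2: (0, 6, 6, 0); set L[2][0]=5
  eliminate (3,0): mult=5, new row 3: (0, 5, 0, 0); set L[3][0]=5

L[2][0] = 5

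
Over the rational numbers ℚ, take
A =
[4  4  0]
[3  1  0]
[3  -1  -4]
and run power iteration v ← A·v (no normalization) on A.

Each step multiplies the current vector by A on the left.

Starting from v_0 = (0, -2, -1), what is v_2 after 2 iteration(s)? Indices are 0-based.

v_2 = (-40, -26, -46)

v_0 = (0, -2, -1).
v_1 = A·v_0 = (-8, -2, 6).
v_2 = A·v_1 = (-40, -26, -46).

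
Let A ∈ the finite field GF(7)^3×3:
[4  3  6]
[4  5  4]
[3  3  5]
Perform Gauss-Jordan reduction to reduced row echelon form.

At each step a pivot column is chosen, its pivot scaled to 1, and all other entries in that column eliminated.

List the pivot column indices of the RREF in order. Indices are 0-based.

pivot(0,0)=4: scale R0 → (1, 6, 5)
  clear (1,0): R1 −= (4)R0 → (0, 2, 5)
  clear (2,0): R2 −= (3)R0 → (0, 6, 4)
pivot(1,1)=2: scale R1 → (0, 1, 6)
  clear (0,1): R0 −= (6)R1 → (1, 0, 4)
  clear (2,1): R2 −= (6)R1 → (0, 0, 3)
pivot(2,2)=3: scale R2 → (0, 0, 1)
  clear (0,2): R0 −= (4)R2 → (1, 0, 0)
  clear (1,2): R1 −= (6)R2 → (0, 1, 0)

pivot columns: 0, 1, 2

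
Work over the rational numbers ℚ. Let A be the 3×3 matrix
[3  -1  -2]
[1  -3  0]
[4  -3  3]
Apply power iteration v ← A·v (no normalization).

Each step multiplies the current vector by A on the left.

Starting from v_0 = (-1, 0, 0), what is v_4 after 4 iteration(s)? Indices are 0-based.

v_4 = (252, 42, -21)

v_0 = (-1, 0, 0).
v_1 = A·v_0 = (-3, -1, -4).
v_2 = A·v_1 = (0, 0, -21).
v_3 = A·v_2 = (42, 0, -63).
v_4 = A·v_3 = (252, 42, -21).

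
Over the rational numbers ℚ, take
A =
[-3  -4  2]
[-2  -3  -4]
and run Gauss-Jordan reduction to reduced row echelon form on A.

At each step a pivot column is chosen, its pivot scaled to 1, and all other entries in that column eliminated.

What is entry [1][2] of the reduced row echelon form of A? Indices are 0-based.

[1] R0 /= -3  ⇒  (1, 4/3, -2/3)
     R1 -= -2·R0  ⇒  (0, -1/3, -16/3)
[2] R1 /= -1/3  ⇒  (0, 1, 16)
     R0 -= 4/3·R1  ⇒  (1, 0, -22)

M[1][2] = 16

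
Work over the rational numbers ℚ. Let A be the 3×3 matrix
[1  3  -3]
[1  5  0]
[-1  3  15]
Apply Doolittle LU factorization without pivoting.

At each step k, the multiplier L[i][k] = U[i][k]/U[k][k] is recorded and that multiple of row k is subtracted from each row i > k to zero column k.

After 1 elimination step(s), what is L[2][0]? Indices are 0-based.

k=0: U[0][0]=1
  eliminate (1,0): mult=1, new row 1: (0, 2, 3); set L[1][0]=1
  eliminate (2,0): mult=-1, new row 2: (0, 6, 12); set L[2][0]=-1

L[2][0] = -1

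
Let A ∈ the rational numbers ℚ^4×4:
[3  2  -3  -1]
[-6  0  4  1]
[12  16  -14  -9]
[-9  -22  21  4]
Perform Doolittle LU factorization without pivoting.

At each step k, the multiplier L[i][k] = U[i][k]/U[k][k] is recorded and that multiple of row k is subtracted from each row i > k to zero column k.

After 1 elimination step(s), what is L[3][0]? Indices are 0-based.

k=0: U[0][0]=3
  eliminate (1,0): mult=-2, new row 1: (0, 4, -2, -1); set L[1][0]=-2
  eliminate (2,0): mult=4, new row 2: (0, 8, -2, -5); set L[2][0]=4
  eliminate (3,0): mult=-3, new row 3: (0, -16, 12, 1); set L[3][0]=-3

L[3][0] = -3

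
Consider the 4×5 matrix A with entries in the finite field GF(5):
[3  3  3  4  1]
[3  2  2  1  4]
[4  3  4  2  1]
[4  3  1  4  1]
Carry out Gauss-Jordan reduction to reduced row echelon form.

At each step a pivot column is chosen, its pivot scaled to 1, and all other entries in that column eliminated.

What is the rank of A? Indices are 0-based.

rank = 4

pivot(0,0)=3: scale R0 → (1, 1, 1, 3, 2)
  clear (1,0): R1 −= (3)R0 → (0, 4, 4, 2, 3)
  clear (2,0): R2 −= (4)R0 → (0, 4, 0, 0, 3)
  clear (3,0): R3 −= (4)R0 → (0, 4, 2, 2, 3)
pivot(1,1)=4: scale R1 → (0, 1, 1, 3, 2)
  clear (0,1): R0 −= (1)R1 → (1, 0, 0, 0, 0)
  clear (2,1): R2 −= (4)R1 → (0, 0, 1, 3, 0)
  clear (3,1): R3 −= (4)R1 → (0, 0, 3, 0, 0)
pivot(2,2)=1: scale R2 → (0, 0, 1, 3, 0)
  clear (1,2): R1 −= (1)R2 → (0, 1, 0, 0, 2)
  clear (3,2): R3 −= (3)R2 → (0, 0, 0, 1, 0)
pivot(3,3)=1: scale R3 → (0, 0, 0, 1, 0)
  clear (2,3): R2 −= (3)R3 → (0, 0, 1, 0, 0)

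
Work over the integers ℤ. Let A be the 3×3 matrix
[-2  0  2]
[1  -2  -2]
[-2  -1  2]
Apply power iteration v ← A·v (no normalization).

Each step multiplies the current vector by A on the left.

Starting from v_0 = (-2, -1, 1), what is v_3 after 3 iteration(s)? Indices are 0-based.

v_3 = (4, 2, 8)

v_0 = (-2, -1, 1).
v_1 = A·v_0 = (6, -2, 7).
v_2 = A·v_1 = (2, -4, 4).
v_3 = A·v_2 = (4, 2, 8).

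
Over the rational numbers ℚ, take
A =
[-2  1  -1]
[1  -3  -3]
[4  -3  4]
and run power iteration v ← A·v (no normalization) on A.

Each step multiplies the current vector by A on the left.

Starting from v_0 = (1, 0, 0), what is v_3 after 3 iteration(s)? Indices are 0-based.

v_3 = (-24, 37, 75)

v_0 = (1, 0, 0).
v_1 = A·v_0 = (-2, 1, 4).
v_2 = A·v_1 = (1, -17, 5).
v_3 = A·v_2 = (-24, 37, 75).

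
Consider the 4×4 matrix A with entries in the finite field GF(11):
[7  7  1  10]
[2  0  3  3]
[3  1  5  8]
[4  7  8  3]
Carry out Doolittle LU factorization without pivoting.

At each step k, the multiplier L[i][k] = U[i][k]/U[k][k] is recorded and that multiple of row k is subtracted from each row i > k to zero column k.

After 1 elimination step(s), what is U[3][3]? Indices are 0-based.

U[3][3] = 2

[col 0] pivot 7
  R1 -= 5*R0 → (0, 9, 9, 8)  (L[1][0] := 5)
  R2 -= 2*R0 → (0, 9, 3, 10)  (L[2][0] := 2)
  R3 -= 10*R0 → (0, 3, 9, 2)  (L[3][0] := 10)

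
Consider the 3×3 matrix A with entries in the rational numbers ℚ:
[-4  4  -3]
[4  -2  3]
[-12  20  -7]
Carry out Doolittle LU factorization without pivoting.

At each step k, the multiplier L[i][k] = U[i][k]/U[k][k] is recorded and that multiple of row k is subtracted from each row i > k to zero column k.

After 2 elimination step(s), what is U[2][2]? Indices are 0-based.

[col 0] pivot -4
  R1 -= -1*R0 → (0, 2, 0)  (L[1][0] := -1)
  R2 -= 3*R0 → (0, 8, 2)  (L[2][0] := 3)
[col 1] pivot 2
  R2 -= 4*R1 → (0, 0, 2)  (L[2][1] := 4)

U[2][2] = 2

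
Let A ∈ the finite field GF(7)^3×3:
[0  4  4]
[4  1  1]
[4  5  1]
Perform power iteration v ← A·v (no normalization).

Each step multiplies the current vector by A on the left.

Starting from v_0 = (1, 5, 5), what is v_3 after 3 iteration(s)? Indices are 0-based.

v_0 = (1, 5, 5).
v_1 = A·v_0 = (5, 0, 6).
v_2 = A·v_1 = (3, 5, 5).
v_3 = A·v_2 = (5, 1, 0).

v_3 = (5, 1, 0)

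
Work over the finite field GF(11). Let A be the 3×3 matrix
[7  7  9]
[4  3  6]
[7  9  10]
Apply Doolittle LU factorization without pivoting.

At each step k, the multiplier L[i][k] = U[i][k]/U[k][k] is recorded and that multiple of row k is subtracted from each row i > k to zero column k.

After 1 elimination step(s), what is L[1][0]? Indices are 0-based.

k=0: U[0][0]=7
  eliminate (1,0): mult=10, new row 1: (0, 10, 4); set L[1][0]=10
  eliminate (2,0): mult=1, new row 2: (0, 2, 1); set L[2][0]=1

L[1][0] = 10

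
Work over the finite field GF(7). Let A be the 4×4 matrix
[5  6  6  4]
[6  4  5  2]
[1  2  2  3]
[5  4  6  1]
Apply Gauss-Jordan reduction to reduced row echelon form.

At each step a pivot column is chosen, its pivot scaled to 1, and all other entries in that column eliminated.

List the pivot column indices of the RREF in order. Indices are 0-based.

pivot columns: 0, 1, 2, 3

[1] R0 /= 5  ⇒  (1, 4, 4, 5)
     R1 -= 6·R0  ⇒  (0, 1, 2, 0)
     R2 -= 1·R0  ⇒  (0, 5, 5, 5)
     R3 -= 5·R0  ⇒  (0, 5, 0, 4)
[2] R1 /= 1  ⇒  (0, 1, 2, 0)
     R0 -= 4·R1  ⇒  (1, 0, 3, 5)
     R2 -= 5·R1  ⇒  (0, 0, 2, 5)
     R3 -= 5·R1  ⇒  (0, 0, 4, 4)
[3] R2 /= 2  ⇒  (0, 0, 1, 6)
     R0 -= 3·R2  ⇒  (1, 0, 0, 1)
     R1 -= 2·R2  ⇒  (0, 1, 0, 2)
     R3 -= 4·R2  ⇒  (0, 0, 0, 1)
[4] R3 /= 1  ⇒  (0, 0, 0, 1)
     R0 -= 1·R3  ⇒  (1, 0, 0, 0)
     R1 -= 2·R3  ⇒  (0, 1, 0, 0)
     R2 -= 6·R3  ⇒  (0, 0, 1, 0)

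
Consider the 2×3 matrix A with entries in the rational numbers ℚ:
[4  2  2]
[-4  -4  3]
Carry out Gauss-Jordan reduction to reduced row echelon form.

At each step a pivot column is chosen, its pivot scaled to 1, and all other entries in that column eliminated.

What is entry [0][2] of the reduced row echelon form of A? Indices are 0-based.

[1] R0 /= 4  ⇒  (1, 1/2, 1/2)
     R1 -= -4·R0  ⇒  (0, -2, 5)
[2] R1 /= -2  ⇒  (0, 1, -5/2)
     R0 -= 1/2·R1  ⇒  (1, 0, 7/4)

M[0][2] = 7/4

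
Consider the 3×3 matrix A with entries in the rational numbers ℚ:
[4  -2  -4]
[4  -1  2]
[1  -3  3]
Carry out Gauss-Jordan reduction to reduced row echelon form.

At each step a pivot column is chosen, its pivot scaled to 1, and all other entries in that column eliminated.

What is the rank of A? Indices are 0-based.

[1] R0 /= 4  ⇒  (1, -1/2, -1)
     R1 -= 4·R0  ⇒  (0, 1, 6)
     R2 -= 1·R0  ⇒  (0, -5/2, 4)
[2] R1 /= 1  ⇒  (0, 1, 6)
     R0 -= -1/2·R1  ⇒  (1, 0, 2)
     R2 -= -5/2·R1  ⇒  (0, 0, 19)
[3] R2 /= 19  ⇒  (0, 0, 1)
     R0 -= 2·R2  ⇒  (1, 0, 0)
     R1 -= 6·R2  ⇒  (0, 1, 0)

rank = 3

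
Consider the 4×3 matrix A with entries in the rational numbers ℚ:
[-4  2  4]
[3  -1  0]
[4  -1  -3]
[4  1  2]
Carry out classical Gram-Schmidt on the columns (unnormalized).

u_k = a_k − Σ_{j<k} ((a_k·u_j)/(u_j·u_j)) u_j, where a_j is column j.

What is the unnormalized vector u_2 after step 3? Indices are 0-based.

Step 1: u_0 = a_0 = (-4, 3, 4, 4).
Step 2: u_1 = a_1 − (-11/57)·u_0 = (70/57, -8/19, -13/57, 101/57).
Step 3: u_2 = a_2 − (-20/57)·u_0 − (521/278)·u_1 = (41/139, 256/139, -325/278, 23/278).

u_2 = (41/139, 256/139, -325/278, 23/278)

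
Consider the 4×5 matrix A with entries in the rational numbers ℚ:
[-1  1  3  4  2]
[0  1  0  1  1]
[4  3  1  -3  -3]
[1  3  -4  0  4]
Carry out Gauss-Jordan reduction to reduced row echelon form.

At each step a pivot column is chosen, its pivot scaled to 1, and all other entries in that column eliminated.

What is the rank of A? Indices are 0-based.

rank = 4

step 1: normalize row 0 (÷-1) = (1, -1, -3, -4, -2)
  row 2: subtract 4×row0 = (0, 7, 13, 13, 5)
  row 3: subtract 1×row0 = (0, 4, -1, 4, 6)
step 2: normalize row 1 (÷1) = (0, 1, 0, 1, 1)
  row 0: subtract -1×row1 = (1, 0, -3, -3, -1)
  row 2: subtract 7×row1 = (0, 0, 13, 6, -2)
  row 3: subtract 4×row1 = (0, 0, -1, 0, 2)
step 3: normalize row 2 (÷13) = (0, 0, 1, 6/13, -2/13)
  row 0: subtract -3×row2 = (1, 0, 0, -21/13, -19/13)
  row 3: subtract -1×row2 = (0, 0, 0, 6/13, 24/13)
step 4: normalize row 3 (÷6/13) = (0, 0, 0, 1, 4)
  row 0: subtract -21/13×row3 = (1, 0, 0, 0, 5)
  row 1: subtract 1×row3 = (0, 1, 0, 0, -3)
  row 2: subtract 6/13×row3 = (0, 0, 1, 0, -2)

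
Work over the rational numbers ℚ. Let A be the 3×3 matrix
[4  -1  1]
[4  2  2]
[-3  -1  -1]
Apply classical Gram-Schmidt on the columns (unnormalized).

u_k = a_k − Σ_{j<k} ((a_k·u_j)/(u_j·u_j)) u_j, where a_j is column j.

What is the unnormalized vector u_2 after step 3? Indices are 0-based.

Step 1: u_0 = a_0 = (4, 4, -3).
Step 2: u_1 = a_1 − (7/41)·u_0 = (-69/41, 54/41, -20/41).
Step 3: u_2 = a_2 − (15/41)·u_0 − (59/197)·u_1 = (8/197, 28/197, 48/197).

u_2 = (8/197, 28/197, 48/197)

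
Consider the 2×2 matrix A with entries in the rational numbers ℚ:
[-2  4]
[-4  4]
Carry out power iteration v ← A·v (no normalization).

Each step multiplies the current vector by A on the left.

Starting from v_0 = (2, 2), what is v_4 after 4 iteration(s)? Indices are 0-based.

v_4 = (-32, 64)

v_0 = (2, 2).
v_1 = A·v_0 = (4, 0).
v_2 = A·v_1 = (-8, -16).
v_3 = A·v_2 = (-48, -32).
v_4 = A·v_3 = (-32, 64).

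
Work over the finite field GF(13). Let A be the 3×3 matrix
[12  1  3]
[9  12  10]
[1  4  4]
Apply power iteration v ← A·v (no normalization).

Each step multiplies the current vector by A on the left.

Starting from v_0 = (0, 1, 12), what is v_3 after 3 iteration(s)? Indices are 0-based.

v_3 = (7, 12, 0)

v_0 = (0, 1, 12).
v_1 = A·v_0 = (11, 2, 0).
v_2 = A·v_1 = (4, 6, 6).
v_3 = A·v_2 = (7, 12, 0).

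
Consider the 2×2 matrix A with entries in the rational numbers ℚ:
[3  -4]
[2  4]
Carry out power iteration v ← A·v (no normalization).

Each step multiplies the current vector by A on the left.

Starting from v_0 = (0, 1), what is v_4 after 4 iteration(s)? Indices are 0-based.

v_0 = (0, 1).
v_1 = A·v_0 = (-4, 4).
v_2 = A·v_1 = (-28, 8).
v_3 = A·v_2 = (-116, -24).
v_4 = A·v_3 = (-252, -328).

v_4 = (-252, -328)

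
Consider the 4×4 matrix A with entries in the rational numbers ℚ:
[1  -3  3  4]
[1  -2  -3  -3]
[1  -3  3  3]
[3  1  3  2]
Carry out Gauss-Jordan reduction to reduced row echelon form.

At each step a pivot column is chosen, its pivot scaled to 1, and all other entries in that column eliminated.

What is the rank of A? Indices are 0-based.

step 1: normalize row 0 (÷1) = (1, -3, 3, 4)
  row 1: subtract 1×row0 = (0, 1, -6, -7)
  row 2: subtract 1×row0 = (0, 0, 0, -1)
  row 3: subtract 3×row0 = (0, 10, -6, -10)
step 2: normalize row 1 (÷1) = (0, 1, -6, -7)
  row 0: subtract -3×row1 = (1, 0, -15, -17)
  row 3: subtract 10×row1 = (0, 0, 54, 60)
step 3: exchange rows 2,3
step 3: normalize row 2 (÷54) = (0, 0, 1, 10/9)
  row 0: subtract -15×row2 = (1, 0, 0, -1/3)
  row 1: subtract -6×row2 = (0, 1, 0, -1/3)
step 4: normalize row 3 (÷-1) = (0, 0, 0, 1)
  row 0: subtract -1/3×row3 = (1, 0, 0, 0)
  row 1: subtract -1/3×row3 = (0, 1, 0, 0)
  row 2: subtract 10/9×row3 = (0, 0, 1, 0)

rank = 4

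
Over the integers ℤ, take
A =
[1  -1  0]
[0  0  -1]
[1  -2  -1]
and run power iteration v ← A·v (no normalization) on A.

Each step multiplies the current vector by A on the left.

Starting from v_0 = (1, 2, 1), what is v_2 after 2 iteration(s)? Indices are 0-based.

v_0 = (1, 2, 1).
v_1 = A·v_0 = (-1, -1, -4).
v_2 = A·v_1 = (0, 4, 5).

v_2 = (0, 4, 5)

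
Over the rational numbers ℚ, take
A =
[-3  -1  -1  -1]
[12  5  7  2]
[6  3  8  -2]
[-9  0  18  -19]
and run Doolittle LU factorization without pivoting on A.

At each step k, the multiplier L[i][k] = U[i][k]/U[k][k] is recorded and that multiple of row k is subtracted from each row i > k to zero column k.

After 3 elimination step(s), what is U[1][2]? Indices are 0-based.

[col 0] pivot -3
  R1 -= -4*R0 → (0, 1, 3, -2)  (L[1][0] := -4)
  R2 -= -2*R0 → (0, 1, 6, -4)  (L[2][0] := -2)
  R3 -= 3*R0 → (0, 3, 21, -16)  (L[3][0] := 3)
[col 1] pivot 1
  R2 -= 1*R1 → (0, 0, 3, -2)  (L[2][1] := 1)
  R3 -= 3*R1 → (0, 0, 12, -10)  (L[3][1] := 3)
[col 2] pivot 3
  R3 -= 4*R2 → (0, 0, 0, -2)  (L[3][2] := 4)

U[1][2] = 3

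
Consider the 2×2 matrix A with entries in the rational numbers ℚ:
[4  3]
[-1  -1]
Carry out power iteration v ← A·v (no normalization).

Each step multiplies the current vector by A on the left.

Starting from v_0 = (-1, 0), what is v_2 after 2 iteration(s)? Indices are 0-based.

v_0 = (-1, 0).
v_1 = A·v_0 = (-4, 1).
v_2 = A·v_1 = (-13, 3).

v_2 = (-13, 3)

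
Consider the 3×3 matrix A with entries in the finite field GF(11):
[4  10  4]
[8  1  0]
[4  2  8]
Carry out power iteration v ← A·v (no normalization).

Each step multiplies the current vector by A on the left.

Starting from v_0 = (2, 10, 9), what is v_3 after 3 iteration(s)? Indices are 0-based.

v_0 = (2, 10, 9).
v_1 = A·v_0 = (1, 4, 1).
v_2 = A·v_1 = (4, 1, 9).
v_3 = A·v_2 = (7, 0, 2).

v_3 = (7, 0, 2)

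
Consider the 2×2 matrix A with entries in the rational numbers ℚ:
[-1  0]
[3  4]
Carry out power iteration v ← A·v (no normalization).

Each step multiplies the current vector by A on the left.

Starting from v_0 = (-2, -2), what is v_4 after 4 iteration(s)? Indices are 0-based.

v_4 = (-2, -818)

v_0 = (-2, -2).
v_1 = A·v_0 = (2, -14).
v_2 = A·v_1 = (-2, -50).
v_3 = A·v_2 = (2, -206).
v_4 = A·v_3 = (-2, -818).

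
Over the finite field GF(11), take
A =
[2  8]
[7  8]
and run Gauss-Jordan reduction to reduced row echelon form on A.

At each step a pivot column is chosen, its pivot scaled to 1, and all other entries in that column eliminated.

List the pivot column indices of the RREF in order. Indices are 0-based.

step 1: normalize row 0 (÷2) = (1, 4)
  row 1: subtract 7×row0 = (0, 2)
step 2: normalize row 1 (÷2) = (0, 1)
  row 0: subtract 4×row1 = (1, 0)

pivot columns: 0, 1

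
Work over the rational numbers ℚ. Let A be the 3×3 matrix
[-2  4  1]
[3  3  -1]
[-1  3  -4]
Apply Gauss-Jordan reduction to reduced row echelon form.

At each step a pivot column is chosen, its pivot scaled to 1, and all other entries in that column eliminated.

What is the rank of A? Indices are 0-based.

rank = 3

pivot(0,0)=-2: scale R0 → (1, -2, -1/2)
  clear (1,0): R1 −= (3)R0 → (0, 9, 1/2)
  clear (2,0): R2 −= (-1)R0 → (0, 1, -9/2)
pivot(1,1)=9: scale R1 → (0, 1, 1/18)
  clear (0,1): R0 −= (-2)R1 → (1, 0, -7/18)
  clear (2,1): R2 −= (1)R1 → (0, 0, -41/9)
pivot(2,2)=-41/9: scale R2 → (0, 0, 1)
  clear (0,2): R0 −= (-7/18)R2 → (1, 0, 0)
  clear (1,2): R1 −= (1/18)R2 → (0, 1, 0)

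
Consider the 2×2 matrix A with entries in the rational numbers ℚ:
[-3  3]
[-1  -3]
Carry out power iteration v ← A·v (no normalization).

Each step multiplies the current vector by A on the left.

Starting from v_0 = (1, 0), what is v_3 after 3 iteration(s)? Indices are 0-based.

v_0 = (1, 0).
v_1 = A·v_0 = (-3, -1).
v_2 = A·v_1 = (6, 6).
v_3 = A·v_2 = (0, -24).

v_3 = (0, -24)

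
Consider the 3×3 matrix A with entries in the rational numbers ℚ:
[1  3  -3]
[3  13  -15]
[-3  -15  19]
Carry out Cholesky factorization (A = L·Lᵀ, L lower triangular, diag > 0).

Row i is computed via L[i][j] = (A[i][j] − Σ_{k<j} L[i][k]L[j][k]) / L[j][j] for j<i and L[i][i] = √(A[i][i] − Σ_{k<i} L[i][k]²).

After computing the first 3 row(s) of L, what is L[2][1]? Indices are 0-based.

Step 1: L[0][0] = √(1) = 1.
  L[1][0] = (3) / L[0][0] = 3.
Step 2: L[1][1] = √(4) = 2.
  L[2][0] = (-3) / L[0][0] = -3.
  L[2][1] = (-6) / L[1][1] = -3.
Step 3: L[2][2] = √(1) = 1.

L[2][1] = -3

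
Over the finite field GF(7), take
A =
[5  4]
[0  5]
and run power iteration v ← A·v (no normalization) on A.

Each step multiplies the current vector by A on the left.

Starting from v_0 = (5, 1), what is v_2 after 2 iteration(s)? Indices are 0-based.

v_0 = (5, 1).
v_1 = A·v_0 = (1, 5).
v_2 = A·v_1 = (4, 4).

v_2 = (4, 4)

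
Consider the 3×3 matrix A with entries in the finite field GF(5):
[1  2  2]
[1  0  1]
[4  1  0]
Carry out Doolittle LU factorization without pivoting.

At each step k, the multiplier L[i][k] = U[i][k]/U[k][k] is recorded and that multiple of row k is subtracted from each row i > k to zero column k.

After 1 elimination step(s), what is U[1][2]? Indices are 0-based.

U[1][2] = 4

Step 1: pivot at (0,0) is 1.
  row1 ← row1 − (1)·row0  ⇒  L[1][0]=1, U row1=(0, 3, 4)
  row2 ← row2 − (4)·row0  ⇒  L[2][0]=4, U row2=(0, 3, 2)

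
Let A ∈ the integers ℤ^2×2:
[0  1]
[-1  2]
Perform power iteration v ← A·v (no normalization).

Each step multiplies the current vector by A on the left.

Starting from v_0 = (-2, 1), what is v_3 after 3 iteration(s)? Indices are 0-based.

v_0 = (-2, 1).
v_1 = A·v_0 = (1, 4).
v_2 = A·v_1 = (4, 7).
v_3 = A·v_2 = (7, 10).

v_3 = (7, 10)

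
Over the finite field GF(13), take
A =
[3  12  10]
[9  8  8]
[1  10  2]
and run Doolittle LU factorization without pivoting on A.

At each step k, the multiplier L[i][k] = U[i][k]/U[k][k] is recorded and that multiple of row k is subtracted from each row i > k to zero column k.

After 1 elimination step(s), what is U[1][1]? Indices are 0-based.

U[1][1] = 11

[col 0] pivot 3
  R1 -= 3*R0 → (0, 11, 4)  (L[1][0] := 3)
  R2 -= 9*R0 → (0, 6, 3)  (L[2][0] := 9)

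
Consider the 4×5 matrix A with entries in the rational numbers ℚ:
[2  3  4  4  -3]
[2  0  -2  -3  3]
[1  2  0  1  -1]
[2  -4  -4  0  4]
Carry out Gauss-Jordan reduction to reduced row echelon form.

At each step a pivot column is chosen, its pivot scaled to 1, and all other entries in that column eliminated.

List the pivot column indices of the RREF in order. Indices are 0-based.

pivot columns: 0, 1, 2, 3

step 1: normalize row 0 (÷2) = (1, 3/2, 2, 2, -3/2)
  row 1: subtract 2×row0 = (0, -3, -6, -7, 6)
  row 2: subtract 1×row0 = (0, 1/2, -2, -1, 1/2)
  row 3: subtract 2×row0 = (0, -7, -8, -4, 7)
step 2: normalize row 1 (÷-3) = (0, 1, 2, 7/3, -2)
  row 0: subtract 3/2×row1 = (1, 0, -1, -3/2, 3/2)
  row 2: subtract 1/2×row1 = (0, 0, -3, -13/6, 3/2)
  row 3: subtract -7×row1 = (0, 0, 6, 37/3, -7)
step 3: normalize row 2 (÷-3) = (0, 0, 1, 13/18, -1/2)
  row 0: subtract -1×row2 = (1, 0, 0, -7/9, 1)
  row 1: subtract 2×row2 = (0, 1, 0, 8/9, -1)
  row 3: subtract 6×row2 = (0, 0, 0, 8, -4)
step 4: normalize row 3 (÷8) = (0, 0, 0, 1, -1/2)
  row 0: subtract -7/9×row3 = (1, 0, 0, 0, 11/18)
  row 1: subtract 8/9×row3 = (0, 1, 0, 0, -5/9)
  row 2: subtract 13/18×row3 = (0, 0, 1, 0, -5/36)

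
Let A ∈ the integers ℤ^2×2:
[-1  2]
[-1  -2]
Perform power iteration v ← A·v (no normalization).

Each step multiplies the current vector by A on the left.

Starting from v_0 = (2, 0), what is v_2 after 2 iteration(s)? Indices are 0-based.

v_0 = (2, 0).
v_1 = A·v_0 = (-2, -2).
v_2 = A·v_1 = (-2, 6).

v_2 = (-2, 6)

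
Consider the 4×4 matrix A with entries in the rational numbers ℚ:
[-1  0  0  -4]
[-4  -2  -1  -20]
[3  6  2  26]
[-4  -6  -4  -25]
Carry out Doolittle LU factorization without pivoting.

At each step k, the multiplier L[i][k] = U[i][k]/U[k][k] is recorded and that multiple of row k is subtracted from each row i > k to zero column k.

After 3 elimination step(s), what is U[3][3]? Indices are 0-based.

U[3][3] = 1

k=0: U[0][0]=-1
  eliminate (1,0): mult=4, new row 1: (0, -2, -1, -4); set L[1][0]=4
  eliminate (2,0): mult=-3, new row 2: (0, 6, 2, 14); set L[2][0]=-3
  eliminate (3,0): mult=4, new row 3: (0, -6, -4, -9); set L[3][0]=4
k=1: U[1][1]=-2
  eliminate (2,1): mult=-3, new row 2: (0, 0, -1, 2); set L[2][1]=-3
  eliminate (3,1): mult=3, new row 3: (0, 0, -1, 3); set L[3][1]=3
k=2: U[2][2]=-1
  eliminate (3,2): mult=1, new row 3: (0, 0, 0, 1); set L[3][2]=1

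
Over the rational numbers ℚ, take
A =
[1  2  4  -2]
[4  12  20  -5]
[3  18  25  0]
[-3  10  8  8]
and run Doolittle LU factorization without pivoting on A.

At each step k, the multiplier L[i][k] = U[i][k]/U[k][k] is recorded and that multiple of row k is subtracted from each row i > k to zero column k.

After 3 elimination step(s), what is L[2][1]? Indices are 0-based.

[col 0] pivot 1
  R1 -= 4*R0 → (0, 4, 4, 3)  (L[1][0] := 4)
  R2 -= 3*R0 → (0, 12, 13, 6)  (L[2][0] := 3)
  R3 -= -3*R0 → (0, 16, 20, 2)  (L[3][0] := -3)
[col 1] pivot 4
  R2 -= 3*R1 → (0, 0, 1, -3)  (L[2][1] := 3)
  R3 -= 4*R1 → (0, 0, 4, -10)  (L[3][1] := 4)
[col 2] pivot 1
  R3 -= 4*R2 → (0, 0, 0, 2)  (L[3][2] := 4)

L[2][1] = 3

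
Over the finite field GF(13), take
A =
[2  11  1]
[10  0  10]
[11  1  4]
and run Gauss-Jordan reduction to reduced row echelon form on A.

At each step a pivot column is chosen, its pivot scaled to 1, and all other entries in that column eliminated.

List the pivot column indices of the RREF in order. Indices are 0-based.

pivot columns: 0, 1, 2

[1] R0 /= 2  ⇒  (1, 12, 7)
     R1 -= 10·R0  ⇒  (0, 10, 5)
     R2 -= 11·R0  ⇒  (0, 12, 5)
[2] R1 /= 10  ⇒  (0, 1, 7)
     R0 -= 12·R1  ⇒  (1, 0, 1)
     R2 -= 12·R1  ⇒  (0, 0, 12)
[3] R2 /= 12  ⇒  (0, 0, 1)
     R0 -= 1·R2  ⇒  (1, 0, 0)
     R1 -= 7·R2  ⇒  (0, 1, 0)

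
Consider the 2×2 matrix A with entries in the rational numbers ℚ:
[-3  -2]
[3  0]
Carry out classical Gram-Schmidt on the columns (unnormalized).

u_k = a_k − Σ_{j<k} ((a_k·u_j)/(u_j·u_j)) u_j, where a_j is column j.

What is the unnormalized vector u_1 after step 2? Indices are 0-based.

u_1 = (-1, -1)

Step 1: u_0 = a_0 = (-3, 3).
Step 2: u_1 = a_1 − (1/3)·u_0 = (-1, -1).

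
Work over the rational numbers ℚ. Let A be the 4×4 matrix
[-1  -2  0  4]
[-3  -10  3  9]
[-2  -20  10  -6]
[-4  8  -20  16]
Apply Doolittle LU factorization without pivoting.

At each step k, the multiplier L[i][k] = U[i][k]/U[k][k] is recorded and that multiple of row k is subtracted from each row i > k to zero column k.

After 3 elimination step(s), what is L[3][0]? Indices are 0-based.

[col 0] pivot -1
  R1 -= 3*R0 → (0, -4, 3, -3)  (L[1][0] := 3)
  R2 -= 2*R0 → (0, -16, 10, -14)  (L[2][0] := 2)
  R3 -= 4*R0 → (0, 16, -20, 0)  (L[3][0] := 4)
[col 1] pivot -4
  R2 -= 4*R1 → (0, 0, -2, -2)  (L[2][1] := 4)
  R3 -= -4*R1 → (0, 0, -8, -12)  (L[3][1] := -4)
[col 2] pivot -2
  R3 -= 4*R2 → (0, 0, 0, -4)  (L[3][2] := 4)

L[3][0] = 4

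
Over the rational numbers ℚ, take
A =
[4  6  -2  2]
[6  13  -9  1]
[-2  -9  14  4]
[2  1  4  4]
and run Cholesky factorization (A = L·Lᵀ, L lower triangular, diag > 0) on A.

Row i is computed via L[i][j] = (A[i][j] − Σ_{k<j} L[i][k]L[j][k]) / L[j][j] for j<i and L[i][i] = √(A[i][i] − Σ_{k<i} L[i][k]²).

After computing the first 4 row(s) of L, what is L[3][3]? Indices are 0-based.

Step 1: L[0][0] = √(4) = 2.
  L[1][0] = (6) / L[0][0] = 3.
Step 2: L[1][1] = √(4) = 2.
  L[2][0] = (-2) / L[0][0] = -1.
  L[2][1] = (-6) / L[1][1] = -3.
Step 3: L[2][2] = √(4) = 2.
  L[3][0] = (2) / L[0][0] = 1.
  L[3][1] = (-2) / L[1][1] = -1.
  L[3][2] = (2) / L[2][2] = 1.
Step 4: L[3][3] = √(1) = 1.

L[3][3] = 1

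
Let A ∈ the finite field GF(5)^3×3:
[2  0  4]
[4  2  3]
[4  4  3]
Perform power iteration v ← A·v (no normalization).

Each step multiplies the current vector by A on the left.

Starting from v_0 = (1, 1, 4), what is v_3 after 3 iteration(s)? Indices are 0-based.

v_3 = (3, 2, 3)

v_0 = (1, 1, 4).
v_1 = A·v_0 = (3, 3, 0).
v_2 = A·v_1 = (1, 3, 4).
v_3 = A·v_2 = (3, 2, 3).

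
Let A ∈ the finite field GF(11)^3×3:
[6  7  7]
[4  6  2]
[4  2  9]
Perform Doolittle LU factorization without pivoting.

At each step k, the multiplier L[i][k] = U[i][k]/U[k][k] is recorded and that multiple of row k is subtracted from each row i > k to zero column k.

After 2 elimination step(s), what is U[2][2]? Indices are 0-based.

U[2][2] = 10

[col 0] pivot 6
  R1 -= 8*R0 → (0, 5, 1)  (L[1][0] := 8)
  R2 -= 8*R0 → (0, 1, 8)  (L[2][0] := 8)
[col 1] pivot 5
  R2 -= 9*R1 → (0, 0, 10)  (L[2][1] := 9)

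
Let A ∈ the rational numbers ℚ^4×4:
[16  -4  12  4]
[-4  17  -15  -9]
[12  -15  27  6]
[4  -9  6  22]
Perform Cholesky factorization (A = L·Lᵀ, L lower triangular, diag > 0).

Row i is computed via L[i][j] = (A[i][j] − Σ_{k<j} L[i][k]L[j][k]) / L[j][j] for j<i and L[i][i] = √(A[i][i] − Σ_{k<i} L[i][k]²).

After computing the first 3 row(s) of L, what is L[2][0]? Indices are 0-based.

L[2][0] = 3

Step 1: L[0][0] = √(16) = 4.
  L[1][0] = (-4) / L[0][0] = -1.
Step 2: L[1][1] = √(16) = 4.
  L[2][0] = (12) / L[0][0] = 3.
  L[2][1] = (-12) / L[1][1] = -3.
Step 3: L[2][2] = √(9) = 3.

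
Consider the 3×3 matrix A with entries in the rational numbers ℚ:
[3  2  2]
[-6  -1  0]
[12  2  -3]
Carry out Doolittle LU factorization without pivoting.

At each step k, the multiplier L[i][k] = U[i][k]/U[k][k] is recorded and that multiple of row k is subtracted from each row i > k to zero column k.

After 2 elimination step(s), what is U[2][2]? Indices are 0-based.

Step 1: pivot at (0,0) is 3.
  row1 ← row1 − (-2)·row0  ⇒  L[1][0]=-2, U row1=(0, 3, 4)
  row2 ← row2 − (4)·row0  ⇒  L[2][0]=4, U row2=(0, -6, -11)
Step 2: pivot at (1,1) is 3.
  row2 ← row2 − (-2)·row1  ⇒  L[2][1]=-2, U row2=(0, 0, -3)

U[2][2] = -3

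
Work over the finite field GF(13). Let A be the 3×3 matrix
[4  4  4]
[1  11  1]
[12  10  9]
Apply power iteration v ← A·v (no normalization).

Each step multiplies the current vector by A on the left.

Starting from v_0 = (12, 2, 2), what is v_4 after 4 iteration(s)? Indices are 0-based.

v_4 = (11, 2, 0)

v_0 = (12, 2, 2).
v_1 = A·v_0 = (12, 10, 0).
v_2 = A·v_1 = (10, 5, 10).
v_3 = A·v_2 = (9, 10, 0).
v_4 = A·v_3 = (11, 2, 0).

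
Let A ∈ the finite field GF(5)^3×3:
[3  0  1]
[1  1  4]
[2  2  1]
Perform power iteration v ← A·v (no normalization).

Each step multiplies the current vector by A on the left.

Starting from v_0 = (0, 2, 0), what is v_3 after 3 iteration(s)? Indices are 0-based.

v_3 = (0, 4, 2)

v_0 = (0, 2, 0).
v_1 = A·v_0 = (0, 2, 4).
v_2 = A·v_1 = (4, 3, 3).
v_3 = A·v_2 = (0, 4, 2).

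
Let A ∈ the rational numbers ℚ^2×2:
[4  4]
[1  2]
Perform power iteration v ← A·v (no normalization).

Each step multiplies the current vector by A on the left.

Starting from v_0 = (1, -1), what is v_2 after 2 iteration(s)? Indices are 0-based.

v_0 = (1, -1).
v_1 = A·v_0 = (0, -1).
v_2 = A·v_1 = (-4, -2).

v_2 = (-4, -2)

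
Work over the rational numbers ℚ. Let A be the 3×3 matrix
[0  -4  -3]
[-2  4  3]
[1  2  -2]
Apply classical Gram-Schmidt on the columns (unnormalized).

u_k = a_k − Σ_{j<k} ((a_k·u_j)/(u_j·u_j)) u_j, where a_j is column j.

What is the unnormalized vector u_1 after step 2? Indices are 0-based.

Step 1: u_0 = a_0 = (0, -2, 1).
Step 2: u_1 = a_1 − (-6/5)·u_0 = (-4, 8/5, 16/5).

u_1 = (-4, 8/5, 16/5)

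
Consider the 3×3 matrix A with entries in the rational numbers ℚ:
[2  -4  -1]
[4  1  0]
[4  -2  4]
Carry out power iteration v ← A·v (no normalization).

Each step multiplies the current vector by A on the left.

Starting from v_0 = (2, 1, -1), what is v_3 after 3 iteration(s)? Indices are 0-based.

v_3 = (-118, -131, -194)

v_0 = (2, 1, -1).
v_1 = A·v_0 = (1, 9, 2).
v_2 = A·v_1 = (-36, 13, -6).
v_3 = A·v_2 = (-118, -131, -194).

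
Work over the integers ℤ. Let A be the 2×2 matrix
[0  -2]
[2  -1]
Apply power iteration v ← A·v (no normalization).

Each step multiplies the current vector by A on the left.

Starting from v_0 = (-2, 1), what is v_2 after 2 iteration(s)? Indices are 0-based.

v_2 = (10, 1)

v_0 = (-2, 1).
v_1 = A·v_0 = (-2, -5).
v_2 = A·v_1 = (10, 1).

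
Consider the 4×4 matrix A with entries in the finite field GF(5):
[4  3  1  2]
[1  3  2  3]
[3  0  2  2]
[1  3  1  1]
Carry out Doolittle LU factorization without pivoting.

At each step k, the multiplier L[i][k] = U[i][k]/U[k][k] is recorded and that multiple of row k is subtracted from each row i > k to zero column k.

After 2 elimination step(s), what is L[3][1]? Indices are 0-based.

Step 1: pivot at (0,0) is 4.
  row1 ← row1 − (4)·row0  ⇒  L[1][0]=4, U row1=(0, 1, 3, 0)
  row2 ← row2 − (2)·row0  ⇒  L[2][0]=2, U row2=(0, 4, 0, 3)
  row3 ← row3 − (4)·row0  ⇒  L[3][0]=4, U row3=(0, 1, 2, 3)
Step 2: pivot at (1,1) is 1.
  row2 ← row2 − (4)·row1  ⇒  L[2][1]=4, U row2=(0, 0, 3, 3)
  row3 ← row3 − (1)·row1  ⇒  L[3][1]=1, U row3=(0, 0, 4, 3)

L[3][1] = 1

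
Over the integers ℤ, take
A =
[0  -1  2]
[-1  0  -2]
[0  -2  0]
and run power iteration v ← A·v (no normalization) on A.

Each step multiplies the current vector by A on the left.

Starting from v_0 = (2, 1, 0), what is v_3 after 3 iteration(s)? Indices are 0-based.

v_0 = (2, 1, 0).
v_1 = A·v_0 = (-1, -2, -2).
v_2 = A·v_1 = (-2, 5, 4).
v_3 = A·v_2 = (3, -6, -10).

v_3 = (3, -6, -10)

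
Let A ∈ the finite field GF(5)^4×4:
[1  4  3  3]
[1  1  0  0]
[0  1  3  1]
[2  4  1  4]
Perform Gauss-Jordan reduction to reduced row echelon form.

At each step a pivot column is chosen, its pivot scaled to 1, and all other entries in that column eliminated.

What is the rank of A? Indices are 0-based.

step 1: normalize row 0 (÷1) = (1, 4, 3, 3)
  row 1: subtract 1×row0 = (0, 2, 2, 2)
  row 3: subtract 2×row0 = (0, 1, 0, 3)
step 2: normalize row 1 (÷2) = (0, 1, 1, 1)
  row 0: subtract 4×row1 = (1, 0, 4, 4)
  row 2: subtract 1×row1 = (0, 0, 2, 0)
  row 3: subtract 1×row1 = (0, 0, 4, 2)
step 3: normalize row 2 (÷2) = (0, 0, 1, 0)
  row 0: subtract 4×row2 = (1, 0, 0, 4)
  row 1: subtract 1×row2 = (0, 1, 0, 1)
  row 3: subtract 4×row2 = (0, 0, 0, 2)
step 4: normalize row 3 (÷2) = (0, 0, 0, 1)
  row 0: subtract 4×row3 = (1, 0, 0, 0)
  row 1: subtract 1×row3 = (0, 1, 0, 0)

rank = 4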